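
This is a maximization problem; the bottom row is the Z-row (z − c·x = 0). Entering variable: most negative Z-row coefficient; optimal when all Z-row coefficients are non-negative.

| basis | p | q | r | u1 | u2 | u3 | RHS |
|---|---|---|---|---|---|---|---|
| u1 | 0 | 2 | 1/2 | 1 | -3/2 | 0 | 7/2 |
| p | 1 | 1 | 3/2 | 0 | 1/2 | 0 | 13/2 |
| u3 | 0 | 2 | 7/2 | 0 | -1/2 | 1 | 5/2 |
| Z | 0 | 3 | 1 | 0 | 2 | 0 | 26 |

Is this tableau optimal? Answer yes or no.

yes

Every Z-row coefficient is ≥ 0, so the tableau is optimal.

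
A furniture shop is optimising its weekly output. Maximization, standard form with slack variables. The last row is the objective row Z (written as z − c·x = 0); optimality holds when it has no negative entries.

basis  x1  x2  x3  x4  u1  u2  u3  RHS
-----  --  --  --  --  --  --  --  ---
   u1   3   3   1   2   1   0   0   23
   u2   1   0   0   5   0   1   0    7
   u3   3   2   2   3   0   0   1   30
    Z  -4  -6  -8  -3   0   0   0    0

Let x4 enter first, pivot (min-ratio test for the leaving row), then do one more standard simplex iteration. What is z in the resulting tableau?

Ratio test on column x4 — row 1: 23/2 = 23/2; row 2: 7/5 = 7/5; row 3: 30/3 = 10. Minimum is 7/5 at row 2 (u2 leaves); pivot element 5.
Pivot on row 2; the Z-row RHS becomes 0 − (-3)·(7/5) = 21/5.
Next entering variable (most negative Z-row entry -8): x3.
Ratio test on column x3 — row 1: (101/5)/1 = 101/5; row 2: entry 0 ≤ 0; row 3: (129/5)/2 = 129/10. Minimum is 129/10 at row 3 (u3 leaves); pivot element 2.
After the second pivot the Z-row RHS is 21/5 − (-8)·(129/10) = 537/5.

537/5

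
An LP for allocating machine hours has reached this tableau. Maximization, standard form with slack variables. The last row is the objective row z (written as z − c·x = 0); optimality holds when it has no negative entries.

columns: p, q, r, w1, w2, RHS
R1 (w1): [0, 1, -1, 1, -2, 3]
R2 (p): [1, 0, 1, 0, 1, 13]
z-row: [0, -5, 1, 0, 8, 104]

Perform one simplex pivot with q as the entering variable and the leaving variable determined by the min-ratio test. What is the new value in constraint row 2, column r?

Ratio test on column q — row 1: 3/1 = 3; row 2: entry 0 ≤ 0. Minimum is 3 at row 1 (w1 leaves); pivot element 1.
Divide row 1 by 1; eliminate column q from the other rows.
Row 2 update in column r: 1 − 0·(-1) = 1.

1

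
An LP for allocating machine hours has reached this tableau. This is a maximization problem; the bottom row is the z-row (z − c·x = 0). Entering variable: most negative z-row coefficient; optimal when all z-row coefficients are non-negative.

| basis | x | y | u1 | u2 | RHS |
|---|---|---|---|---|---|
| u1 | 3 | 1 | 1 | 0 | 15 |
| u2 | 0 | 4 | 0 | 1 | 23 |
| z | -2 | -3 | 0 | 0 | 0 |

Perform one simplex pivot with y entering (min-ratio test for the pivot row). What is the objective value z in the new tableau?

69/4

Ratio test on column y — row 1: 15/1 = 15; row 2: 23/4 = 23/4. Minimum is 23/4 at row 2 (u2 leaves); pivot element 4.
Pivot on row 2; the z-row RHS becomes 0 − (-3)·(23/4) = 69/4.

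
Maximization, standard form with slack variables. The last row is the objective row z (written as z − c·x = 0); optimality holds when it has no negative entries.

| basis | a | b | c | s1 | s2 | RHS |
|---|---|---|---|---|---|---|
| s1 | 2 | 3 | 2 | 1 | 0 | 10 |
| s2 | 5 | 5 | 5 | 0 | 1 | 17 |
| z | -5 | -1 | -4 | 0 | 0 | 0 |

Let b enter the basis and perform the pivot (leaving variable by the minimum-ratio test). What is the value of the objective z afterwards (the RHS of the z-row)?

Ratio test on column b — row 1: 10/3 = 10/3; row 2: 17/5 = 17/5. Minimum is 10/3 at row 1 (s1 leaves); pivot element 3.
Pivot on row 1; the z-row RHS becomes 0 − (-1)·(10/3) = 10/3.

10/3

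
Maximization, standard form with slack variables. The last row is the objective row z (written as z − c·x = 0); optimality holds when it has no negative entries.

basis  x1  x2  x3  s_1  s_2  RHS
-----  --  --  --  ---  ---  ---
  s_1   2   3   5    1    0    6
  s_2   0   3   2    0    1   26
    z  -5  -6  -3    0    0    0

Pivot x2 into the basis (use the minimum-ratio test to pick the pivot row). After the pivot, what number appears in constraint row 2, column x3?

Ratio test on column x2 — row 1: 6/3 = 2; row 2: 26/3 = 26/3. Minimum is 2 at row 1 (s_1 leaves); pivot element 3.
Divide row 1 by 3; eliminate column x2 from the other rows.
Row 2 update in column x3: 2 − 3·(5/3) = -3.

-3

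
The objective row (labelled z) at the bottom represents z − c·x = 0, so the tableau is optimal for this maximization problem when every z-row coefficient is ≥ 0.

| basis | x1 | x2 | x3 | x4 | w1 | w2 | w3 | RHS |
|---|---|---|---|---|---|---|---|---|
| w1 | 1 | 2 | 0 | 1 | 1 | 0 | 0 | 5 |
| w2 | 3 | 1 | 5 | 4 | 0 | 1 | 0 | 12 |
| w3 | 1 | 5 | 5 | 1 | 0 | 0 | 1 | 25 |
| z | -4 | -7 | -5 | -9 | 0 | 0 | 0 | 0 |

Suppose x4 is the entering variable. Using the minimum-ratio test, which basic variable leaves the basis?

Column x4 entries and ratios — w1: 5/1 = 5; w2: 12/4 = 3; w3: 25/1 = 25.
Smallest ratio is 3 in the row of w2, so w2 leaves.

w2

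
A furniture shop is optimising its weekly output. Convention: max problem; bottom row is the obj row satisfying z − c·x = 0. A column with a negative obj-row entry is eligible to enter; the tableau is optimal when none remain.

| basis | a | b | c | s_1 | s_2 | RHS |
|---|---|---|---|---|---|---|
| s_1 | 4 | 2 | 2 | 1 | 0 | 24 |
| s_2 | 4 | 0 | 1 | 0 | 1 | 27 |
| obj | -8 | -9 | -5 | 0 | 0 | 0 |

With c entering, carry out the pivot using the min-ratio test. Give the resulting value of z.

60

Ratio test on column c — row 1: 24/2 = 12; row 2: 27/1 = 27. Minimum is 12 at row 1 (s_1 leaves); pivot element 2.
Pivot on row 1; the obj-row RHS becomes 0 − (-5)·12 = 60.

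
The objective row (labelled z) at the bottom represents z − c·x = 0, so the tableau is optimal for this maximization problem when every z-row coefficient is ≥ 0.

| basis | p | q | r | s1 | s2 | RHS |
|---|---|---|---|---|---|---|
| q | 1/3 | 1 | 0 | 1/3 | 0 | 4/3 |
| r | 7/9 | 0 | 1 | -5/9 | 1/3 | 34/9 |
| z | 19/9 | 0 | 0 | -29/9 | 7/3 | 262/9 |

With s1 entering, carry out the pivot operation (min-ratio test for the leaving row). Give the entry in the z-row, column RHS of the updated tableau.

Ratio test on column s1 — row 1: (4/3)/(1/3) = 4; row 2: entry -5/9 ≤ 0. Minimum is 4 at row 1 (q leaves); pivot element 1/3.
Divide row 1 by 1/3; eliminate column s1 from the other rows.
z-row update in column RHS: 262/9 − (-29/9)·4 = 42.

42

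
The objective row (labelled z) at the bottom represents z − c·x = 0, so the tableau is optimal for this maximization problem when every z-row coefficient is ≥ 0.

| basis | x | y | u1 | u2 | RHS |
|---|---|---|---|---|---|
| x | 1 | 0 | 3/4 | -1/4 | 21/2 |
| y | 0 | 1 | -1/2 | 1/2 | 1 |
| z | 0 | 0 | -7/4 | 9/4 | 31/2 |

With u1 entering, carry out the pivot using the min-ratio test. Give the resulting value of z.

Ratio test on column u1 — row 1: (21/2)/(3/4) = 14; row 2: entry -1/2 ≤ 0. Minimum is 14 at row 1 (x leaves); pivot element 3/4.
Pivot on row 1; the z-row RHS becomes 31/2 − (-7/4)·14 = 40.

40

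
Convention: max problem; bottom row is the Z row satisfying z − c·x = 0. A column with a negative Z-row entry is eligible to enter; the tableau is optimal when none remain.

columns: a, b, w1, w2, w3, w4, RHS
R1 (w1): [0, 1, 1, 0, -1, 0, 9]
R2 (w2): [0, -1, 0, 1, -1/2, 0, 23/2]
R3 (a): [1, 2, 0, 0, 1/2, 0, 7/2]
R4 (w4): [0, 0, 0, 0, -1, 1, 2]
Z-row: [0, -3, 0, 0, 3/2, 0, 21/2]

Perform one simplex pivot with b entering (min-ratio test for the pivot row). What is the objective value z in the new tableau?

Ratio test on column b — row 1: 9/1 = 9; row 2: entry -1 ≤ 0; row 3: (7/2)/2 = 7/4; row 4: entry 0 ≤ 0. Minimum is 7/4 at row 3 (a leaves); pivot element 2.
Pivot on row 3; the Z-row RHS becomes 21/2 − (-3)·(7/4) = 63/4.

63/4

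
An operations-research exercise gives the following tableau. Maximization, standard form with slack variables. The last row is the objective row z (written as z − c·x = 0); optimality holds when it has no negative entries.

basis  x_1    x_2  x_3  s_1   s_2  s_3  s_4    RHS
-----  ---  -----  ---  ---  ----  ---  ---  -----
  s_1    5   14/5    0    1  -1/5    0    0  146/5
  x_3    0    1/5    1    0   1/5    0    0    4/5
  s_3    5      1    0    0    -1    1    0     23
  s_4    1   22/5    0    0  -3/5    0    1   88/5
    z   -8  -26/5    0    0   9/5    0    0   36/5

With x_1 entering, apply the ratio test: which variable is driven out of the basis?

s_3

Column x_1 entries and ratios — s_1: (146/5)/5 = 146/25; x_3: 0 ≤ 0, skip; s_3: 23/5 = 23/5; s_4: (88/5)/1 = 88/5.
Smallest ratio is 23/5 in the row of s_3, so s_3 leaves.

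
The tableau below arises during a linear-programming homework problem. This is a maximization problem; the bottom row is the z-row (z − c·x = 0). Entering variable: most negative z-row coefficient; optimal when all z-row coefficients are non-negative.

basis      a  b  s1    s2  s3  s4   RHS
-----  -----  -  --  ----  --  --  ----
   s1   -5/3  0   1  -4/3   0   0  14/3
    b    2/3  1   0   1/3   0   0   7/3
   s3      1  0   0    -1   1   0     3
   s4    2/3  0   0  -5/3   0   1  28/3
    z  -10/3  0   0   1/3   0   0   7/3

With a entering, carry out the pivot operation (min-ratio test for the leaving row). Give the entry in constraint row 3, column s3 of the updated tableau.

1

Ratio test on column a — row 1: entry -5/3 ≤ 0; row 2: (7/3)/(2/3) = 7/2; row 3: 3/1 = 3; row 4: (28/3)/(2/3) = 14. Minimum is 3 at row 3 (s3 leaves); pivot element 1.
Divide row 3 by 1; eliminate column a from the other rows.
In the new row 3, the s3 entry is the old entry divided by the pivot: 1/1 = 1.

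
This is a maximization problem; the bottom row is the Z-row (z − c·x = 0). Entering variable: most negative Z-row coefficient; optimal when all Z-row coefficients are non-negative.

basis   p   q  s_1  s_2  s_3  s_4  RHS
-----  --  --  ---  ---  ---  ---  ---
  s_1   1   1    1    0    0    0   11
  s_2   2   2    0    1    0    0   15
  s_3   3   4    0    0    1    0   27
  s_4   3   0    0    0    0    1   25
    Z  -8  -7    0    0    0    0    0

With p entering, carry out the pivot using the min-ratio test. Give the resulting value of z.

60

Ratio test on column p — row 1: 11/1 = 11; row 2: 15/2 = 15/2; row 3: 27/3 = 9; row 4: 25/3 = 25/3. Minimum is 15/2 at row 2 (s_2 leaves); pivot element 2.
Pivot on row 2; the Z-row RHS becomes 0 − (-8)·(15/2) = 60.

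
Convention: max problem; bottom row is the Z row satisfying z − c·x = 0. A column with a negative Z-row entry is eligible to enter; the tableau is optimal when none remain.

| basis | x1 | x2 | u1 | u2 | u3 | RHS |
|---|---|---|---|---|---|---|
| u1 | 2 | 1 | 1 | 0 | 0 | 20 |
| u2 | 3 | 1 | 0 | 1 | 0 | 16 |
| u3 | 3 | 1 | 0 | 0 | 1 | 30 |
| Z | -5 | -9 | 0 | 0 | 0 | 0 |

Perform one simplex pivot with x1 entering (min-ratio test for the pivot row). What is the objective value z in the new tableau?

Ratio test on column x1 — row 1: 20/2 = 10; row 2: 16/3 = 16/3; row 3: 30/3 = 10. Minimum is 16/3 at row 2 (u2 leaves); pivot element 3.
Pivot on row 2; the Z-row RHS becomes 0 − (-5)·(16/3) = 80/3.

80/3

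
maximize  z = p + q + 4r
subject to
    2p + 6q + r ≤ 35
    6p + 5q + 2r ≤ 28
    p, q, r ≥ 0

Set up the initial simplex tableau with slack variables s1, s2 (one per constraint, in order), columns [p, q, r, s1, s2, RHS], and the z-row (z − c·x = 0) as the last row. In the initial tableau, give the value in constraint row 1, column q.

6

Constraint 1 has coefficient 6 on q.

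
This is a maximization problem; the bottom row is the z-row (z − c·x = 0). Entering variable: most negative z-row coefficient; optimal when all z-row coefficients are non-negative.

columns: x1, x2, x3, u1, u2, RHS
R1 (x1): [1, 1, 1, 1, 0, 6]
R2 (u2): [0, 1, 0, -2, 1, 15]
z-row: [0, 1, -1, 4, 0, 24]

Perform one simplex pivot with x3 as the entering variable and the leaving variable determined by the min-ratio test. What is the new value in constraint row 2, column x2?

1

Ratio test on column x3 — row 1: 6/1 = 6; row 2: entry 0 ≤ 0. Minimum is 6 at row 1 (x1 leaves); pivot element 1.
Divide row 1 by 1; eliminate column x3 from the other rows.
Row 2 update in column x2: 1 − 0·1 = 1.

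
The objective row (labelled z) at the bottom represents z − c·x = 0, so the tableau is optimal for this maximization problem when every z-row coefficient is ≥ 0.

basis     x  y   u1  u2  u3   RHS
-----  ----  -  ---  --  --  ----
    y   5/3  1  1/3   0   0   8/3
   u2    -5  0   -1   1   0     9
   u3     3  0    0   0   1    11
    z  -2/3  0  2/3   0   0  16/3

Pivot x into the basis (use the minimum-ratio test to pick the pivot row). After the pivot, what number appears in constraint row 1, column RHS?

Ratio test on column x — row 1: (8/3)/(5/3) = 8/5; row 2: entry -5 ≤ 0; row 3: 11/3 = 11/3. Minimum is 8/5 at row 1 (y leaves); pivot element 5/3.
Divide row 1 by 5/3; eliminate column x from the other rows.
In the new row 1, the RHS entry is the old entry divided by the pivot: (8/3)/(5/3) = 8/5.

8/5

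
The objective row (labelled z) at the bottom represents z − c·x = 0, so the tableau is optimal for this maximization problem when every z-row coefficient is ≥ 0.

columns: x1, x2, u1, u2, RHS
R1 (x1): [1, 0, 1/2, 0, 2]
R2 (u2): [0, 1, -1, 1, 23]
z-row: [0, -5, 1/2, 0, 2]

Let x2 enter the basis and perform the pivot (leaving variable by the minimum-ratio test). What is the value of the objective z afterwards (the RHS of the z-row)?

117

Ratio test on column x2 — row 1: entry 0 ≤ 0; row 2: 23/1 = 23. Minimum is 23 at row 2 (u2 leaves); pivot element 1.
Pivot on row 2; the z-row RHS becomes 2 − (-5)·23 = 117.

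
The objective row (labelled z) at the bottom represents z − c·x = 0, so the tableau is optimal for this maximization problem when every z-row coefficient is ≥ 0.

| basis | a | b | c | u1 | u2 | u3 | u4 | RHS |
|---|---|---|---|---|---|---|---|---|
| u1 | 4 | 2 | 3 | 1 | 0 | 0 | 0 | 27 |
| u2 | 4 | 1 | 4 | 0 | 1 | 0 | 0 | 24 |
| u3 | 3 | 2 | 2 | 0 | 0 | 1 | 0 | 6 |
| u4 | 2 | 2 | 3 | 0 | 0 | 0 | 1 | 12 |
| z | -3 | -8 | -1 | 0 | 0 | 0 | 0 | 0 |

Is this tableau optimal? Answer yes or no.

no

The z-row has a negative entry -8 in column b, so it is not optimal.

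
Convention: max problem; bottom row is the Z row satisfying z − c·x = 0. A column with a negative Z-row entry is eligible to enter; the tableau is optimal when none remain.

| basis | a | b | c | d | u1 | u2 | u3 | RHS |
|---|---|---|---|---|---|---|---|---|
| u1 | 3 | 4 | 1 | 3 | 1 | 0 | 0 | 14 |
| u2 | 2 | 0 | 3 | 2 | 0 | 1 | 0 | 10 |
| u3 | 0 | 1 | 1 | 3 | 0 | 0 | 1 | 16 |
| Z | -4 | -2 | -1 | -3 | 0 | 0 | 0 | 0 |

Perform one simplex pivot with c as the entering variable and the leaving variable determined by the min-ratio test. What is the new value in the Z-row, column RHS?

10/3

Ratio test on column c — row 1: 14/1 = 14; row 2: 10/3 = 10/3; row 3: 16/1 = 16. Minimum is 10/3 at row 2 (u2 leaves); pivot element 3.
Divide row 2 by 3; eliminate column c from the other rows.
Z-row update in column RHS: 0 − (-1)·(10/3) = 10/3.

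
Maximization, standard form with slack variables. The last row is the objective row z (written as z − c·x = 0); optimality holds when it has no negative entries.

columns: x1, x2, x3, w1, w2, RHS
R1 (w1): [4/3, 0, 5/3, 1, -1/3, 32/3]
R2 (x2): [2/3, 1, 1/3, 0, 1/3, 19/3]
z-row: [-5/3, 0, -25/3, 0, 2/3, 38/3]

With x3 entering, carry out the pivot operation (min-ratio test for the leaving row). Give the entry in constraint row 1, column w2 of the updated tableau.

-1/5

Ratio test on column x3 — row 1: (32/3)/(5/3) = 32/5; row 2: (19/3)/(1/3) = 19. Minimum is 32/5 at row 1 (w1 leaves); pivot element 5/3.
Divide row 1 by 5/3; eliminate column x3 from the other rows.
In the new row 1, the w2 entry is the old entry divided by the pivot: (-1/3)/(5/3) = -1/5.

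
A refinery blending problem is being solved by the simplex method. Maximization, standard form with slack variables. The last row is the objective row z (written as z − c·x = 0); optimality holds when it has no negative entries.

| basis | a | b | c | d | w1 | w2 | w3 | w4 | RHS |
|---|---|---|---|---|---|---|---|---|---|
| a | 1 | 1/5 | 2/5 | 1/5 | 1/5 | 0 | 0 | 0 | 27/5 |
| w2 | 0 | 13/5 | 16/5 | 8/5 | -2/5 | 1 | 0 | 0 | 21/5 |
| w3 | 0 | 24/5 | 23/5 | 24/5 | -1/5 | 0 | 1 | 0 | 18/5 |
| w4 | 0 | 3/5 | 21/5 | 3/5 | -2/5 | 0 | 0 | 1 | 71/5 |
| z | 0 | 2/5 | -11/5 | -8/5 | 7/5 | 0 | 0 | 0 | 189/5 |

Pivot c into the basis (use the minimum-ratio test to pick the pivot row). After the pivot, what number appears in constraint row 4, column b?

-87/23

Ratio test on column c — row 1: (27/5)/(2/5) = 27/2; row 2: (21/5)/(16/5) = 21/16; row 3: (18/5)/(23/5) = 18/23; row 4: (71/5)/(21/5) = 71/21. Minimum is 18/23 at row 3 (w3 leaves); pivot element 23/5.
Divide row 3 by 23/5; eliminate column c from the other rows.
Row 4 update in column b: 3/5 − (21/5)·(24/23) = -87/23.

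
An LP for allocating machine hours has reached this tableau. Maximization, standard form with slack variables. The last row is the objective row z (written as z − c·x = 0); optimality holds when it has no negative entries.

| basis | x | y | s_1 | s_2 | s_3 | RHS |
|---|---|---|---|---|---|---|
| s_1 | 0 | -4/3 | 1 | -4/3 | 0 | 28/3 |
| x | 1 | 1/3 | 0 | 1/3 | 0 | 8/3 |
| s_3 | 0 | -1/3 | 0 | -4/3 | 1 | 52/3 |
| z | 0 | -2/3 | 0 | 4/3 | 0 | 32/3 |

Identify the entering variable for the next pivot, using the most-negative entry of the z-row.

Negative z-row entries: y: -2/3.
The most negative is -2/3 in column y, so y enters.

y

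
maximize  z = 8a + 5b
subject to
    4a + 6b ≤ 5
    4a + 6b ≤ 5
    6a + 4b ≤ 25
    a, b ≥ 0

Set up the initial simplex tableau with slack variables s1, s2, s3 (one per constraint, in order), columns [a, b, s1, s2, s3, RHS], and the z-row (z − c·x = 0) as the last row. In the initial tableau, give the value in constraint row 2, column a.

Constraint 2 has coefficient 4 on a.

4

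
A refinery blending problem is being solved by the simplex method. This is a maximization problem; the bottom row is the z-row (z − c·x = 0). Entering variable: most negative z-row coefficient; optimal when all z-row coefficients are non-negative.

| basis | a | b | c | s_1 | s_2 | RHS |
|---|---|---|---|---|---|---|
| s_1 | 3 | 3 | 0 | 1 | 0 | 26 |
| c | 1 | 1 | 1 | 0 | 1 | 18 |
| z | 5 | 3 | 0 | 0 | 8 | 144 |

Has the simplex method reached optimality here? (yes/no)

Every z-row coefficient is ≥ 0, so the tableau is optimal.

yes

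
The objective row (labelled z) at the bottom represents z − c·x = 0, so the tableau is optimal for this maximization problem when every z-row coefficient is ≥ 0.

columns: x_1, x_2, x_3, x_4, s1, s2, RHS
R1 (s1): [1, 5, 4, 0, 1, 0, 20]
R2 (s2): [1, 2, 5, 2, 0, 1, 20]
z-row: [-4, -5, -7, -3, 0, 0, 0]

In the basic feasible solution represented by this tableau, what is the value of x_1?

0

x_1 is not in the basis, so in the current basic feasible solution x_1 = 0.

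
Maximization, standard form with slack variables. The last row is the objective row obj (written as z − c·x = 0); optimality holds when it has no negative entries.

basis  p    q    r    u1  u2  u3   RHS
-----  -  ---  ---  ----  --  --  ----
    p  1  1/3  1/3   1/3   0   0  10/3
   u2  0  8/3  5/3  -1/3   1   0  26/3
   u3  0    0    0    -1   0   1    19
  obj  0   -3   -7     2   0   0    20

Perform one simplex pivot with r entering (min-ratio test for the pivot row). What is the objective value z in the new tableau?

282/5

Ratio test on column r — row 1: (10/3)/(1/3) = 10; row 2: (26/3)/(5/3) = 26/5; row 3: entry 0 ≤ 0. Minimum is 26/5 at row 2 (u2 leaves); pivot element 5/3.
Pivot on row 2; the obj-row RHS becomes 20 − (-7)·(26/5) = 282/5.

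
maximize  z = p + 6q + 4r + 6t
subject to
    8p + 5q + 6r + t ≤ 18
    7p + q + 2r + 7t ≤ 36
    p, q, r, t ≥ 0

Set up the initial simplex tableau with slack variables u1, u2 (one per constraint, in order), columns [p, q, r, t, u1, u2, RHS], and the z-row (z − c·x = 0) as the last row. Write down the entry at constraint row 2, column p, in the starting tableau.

Constraint 2 has coefficient 7 on p.

7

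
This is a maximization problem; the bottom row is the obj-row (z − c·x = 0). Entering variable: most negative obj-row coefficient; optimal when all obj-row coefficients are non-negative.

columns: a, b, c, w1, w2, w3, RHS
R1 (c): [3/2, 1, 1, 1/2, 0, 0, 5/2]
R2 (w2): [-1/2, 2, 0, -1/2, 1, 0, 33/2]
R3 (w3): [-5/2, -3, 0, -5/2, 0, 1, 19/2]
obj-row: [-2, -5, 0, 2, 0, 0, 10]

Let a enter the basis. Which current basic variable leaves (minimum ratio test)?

Column a entries and ratios — c: (5/2)/(3/2) = 5/3; w2: -1/2 ≤ 0, skip; w3: -5/2 ≤ 0, skip.
Smallest ratio is 5/3 in the row of c, so c leaves.

c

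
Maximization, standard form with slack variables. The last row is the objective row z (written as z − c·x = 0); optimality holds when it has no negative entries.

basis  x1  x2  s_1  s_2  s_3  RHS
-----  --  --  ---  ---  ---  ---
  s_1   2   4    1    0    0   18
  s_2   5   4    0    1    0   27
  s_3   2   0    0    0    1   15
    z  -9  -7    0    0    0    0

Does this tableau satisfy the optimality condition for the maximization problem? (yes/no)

The z-row has a negative entry -9 in column x1, so it is not optimal.

no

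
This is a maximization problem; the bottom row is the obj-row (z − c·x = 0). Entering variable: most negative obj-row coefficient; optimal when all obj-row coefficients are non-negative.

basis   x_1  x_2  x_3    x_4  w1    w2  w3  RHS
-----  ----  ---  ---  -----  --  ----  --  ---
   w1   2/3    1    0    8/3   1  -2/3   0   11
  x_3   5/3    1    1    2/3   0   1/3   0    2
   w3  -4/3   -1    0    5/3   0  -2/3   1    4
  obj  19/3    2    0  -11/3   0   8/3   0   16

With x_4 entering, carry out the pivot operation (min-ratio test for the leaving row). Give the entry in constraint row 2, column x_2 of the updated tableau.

7/5

Ratio test on column x_4 — row 1: 11/(8/3) = 33/8; row 2: 2/(2/3) = 3; row 3: 4/(5/3) = 12/5. Minimum is 12/5 at row 3 (w3 leaves); pivot element 5/3.
Divide row 3 by 5/3; eliminate column x_4 from the other rows.
Row 2 update in column x_2: 1 − (2/3)·(-3/5) = 7/5.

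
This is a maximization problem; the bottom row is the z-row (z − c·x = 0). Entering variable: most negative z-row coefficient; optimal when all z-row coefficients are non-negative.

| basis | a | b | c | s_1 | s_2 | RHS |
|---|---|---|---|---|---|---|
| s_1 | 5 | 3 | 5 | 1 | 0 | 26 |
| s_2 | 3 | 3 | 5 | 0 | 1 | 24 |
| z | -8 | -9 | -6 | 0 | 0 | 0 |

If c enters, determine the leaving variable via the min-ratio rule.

Column c entries and ratios — s_1: 26/5 = 26/5; s_2: 24/5 = 24/5.
Smallest ratio is 24/5 in the row of s_2, so s_2 leaves.

s_2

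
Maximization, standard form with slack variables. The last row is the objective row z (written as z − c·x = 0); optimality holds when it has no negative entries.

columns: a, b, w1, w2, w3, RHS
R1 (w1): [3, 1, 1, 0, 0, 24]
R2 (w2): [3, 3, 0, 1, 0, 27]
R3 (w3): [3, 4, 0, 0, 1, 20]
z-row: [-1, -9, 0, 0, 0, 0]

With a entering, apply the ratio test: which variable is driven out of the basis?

Column a entries and ratios — w1: 24/3 = 8; w2: 27/3 = 9; w3: 20/3 = 20/3.
Smallest ratio is 20/3 in the row of w3, so w3 leaves.

w3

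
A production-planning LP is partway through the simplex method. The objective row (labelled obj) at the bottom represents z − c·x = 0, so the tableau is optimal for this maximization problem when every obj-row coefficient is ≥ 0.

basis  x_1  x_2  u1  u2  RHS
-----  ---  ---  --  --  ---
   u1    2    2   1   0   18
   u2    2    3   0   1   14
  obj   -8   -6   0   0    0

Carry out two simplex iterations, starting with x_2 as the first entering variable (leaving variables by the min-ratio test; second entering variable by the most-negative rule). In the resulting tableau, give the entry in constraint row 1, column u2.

-1

Ratio test on column x_2 — row 1: 18/2 = 9; row 2: 14/3 = 14/3. Minimum is 14/3 at row 2 (u2 leaves); pivot element 3.
Divide row 2 by 3; eliminate column x_2 from the other rows.
Second iteration: most negative obj-row entry is -4 in column x_1, so x_1 enters.
Ratio test on column x_1 — row 1: (26/3)/(2/3) = 13; row 2: (14/3)/(2/3) = 7. Minimum is 7 at row 2 (x_2 leaves); pivot element 2/3.
Divide row 2 by 2/3; eliminate column x_1 from the other rows.
After both pivots, the entry at constraint row 1, column u2 is -1.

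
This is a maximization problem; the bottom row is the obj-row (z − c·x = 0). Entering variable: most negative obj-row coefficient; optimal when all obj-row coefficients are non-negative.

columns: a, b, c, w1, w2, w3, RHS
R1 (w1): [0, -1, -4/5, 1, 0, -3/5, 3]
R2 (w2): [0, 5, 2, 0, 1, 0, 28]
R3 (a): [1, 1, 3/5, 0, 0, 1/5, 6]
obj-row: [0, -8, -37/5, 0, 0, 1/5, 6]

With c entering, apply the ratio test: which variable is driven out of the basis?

a

Column c entries and ratios — w1: -4/5 ≤ 0, skip; w2: 28/2 = 14; a: 6/(3/5) = 10.
Smallest ratio is 10 in the row of a, so a leaves.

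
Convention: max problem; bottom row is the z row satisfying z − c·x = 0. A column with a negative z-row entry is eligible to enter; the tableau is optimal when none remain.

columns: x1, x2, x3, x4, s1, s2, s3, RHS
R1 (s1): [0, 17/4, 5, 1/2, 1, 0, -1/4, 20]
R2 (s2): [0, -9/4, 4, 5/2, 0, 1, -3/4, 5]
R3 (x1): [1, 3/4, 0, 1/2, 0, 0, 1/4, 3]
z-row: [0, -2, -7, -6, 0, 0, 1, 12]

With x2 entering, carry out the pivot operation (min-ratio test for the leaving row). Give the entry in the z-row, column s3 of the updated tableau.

Ratio test on column x2 — row 1: 20/(17/4) = 80/17; row 2: entry -9/4 ≤ 0; row 3: 3/(3/4) = 4. Minimum is 4 at row 3 (x1 leaves); pivot element 3/4.
Divide row 3 by 3/4; eliminate column x2 from the other rows.
z-row update in column s3: 1 − (-2)·(1/3) = 5/3.

5/3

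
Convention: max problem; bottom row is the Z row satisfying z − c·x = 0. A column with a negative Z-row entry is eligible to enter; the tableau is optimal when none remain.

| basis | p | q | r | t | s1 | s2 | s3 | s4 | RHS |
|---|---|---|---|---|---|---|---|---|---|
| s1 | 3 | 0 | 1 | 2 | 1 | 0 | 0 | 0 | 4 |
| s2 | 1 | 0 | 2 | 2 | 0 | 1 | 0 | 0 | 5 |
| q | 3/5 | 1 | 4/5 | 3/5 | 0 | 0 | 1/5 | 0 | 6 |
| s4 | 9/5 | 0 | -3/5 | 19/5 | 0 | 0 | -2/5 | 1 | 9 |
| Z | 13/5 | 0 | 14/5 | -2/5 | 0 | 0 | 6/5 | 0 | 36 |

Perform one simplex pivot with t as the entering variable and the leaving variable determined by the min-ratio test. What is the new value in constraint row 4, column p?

-39/10

Ratio test on column t — row 1: 4/2 = 2; row 2: 5/2 = 5/2; row 3: 6/(3/5) = 10; row 4: 9/(19/5) = 45/19. Minimum is 2 at row 1 (s1 leaves); pivot element 2.
Divide row 1 by 2; eliminate column t from the other rows.
Row 4 update in column p: 9/5 − (19/5)·(3/2) = -39/10.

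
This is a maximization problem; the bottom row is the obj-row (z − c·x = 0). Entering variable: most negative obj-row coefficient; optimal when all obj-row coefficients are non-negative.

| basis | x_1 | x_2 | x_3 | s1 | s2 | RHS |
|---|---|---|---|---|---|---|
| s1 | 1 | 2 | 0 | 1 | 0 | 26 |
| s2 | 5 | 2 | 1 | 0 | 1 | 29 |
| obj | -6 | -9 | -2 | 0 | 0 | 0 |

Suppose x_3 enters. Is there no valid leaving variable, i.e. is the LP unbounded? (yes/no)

no

Column x_3 has positive entries in row(s) 2, so the ratio test bounds it — not unbounded.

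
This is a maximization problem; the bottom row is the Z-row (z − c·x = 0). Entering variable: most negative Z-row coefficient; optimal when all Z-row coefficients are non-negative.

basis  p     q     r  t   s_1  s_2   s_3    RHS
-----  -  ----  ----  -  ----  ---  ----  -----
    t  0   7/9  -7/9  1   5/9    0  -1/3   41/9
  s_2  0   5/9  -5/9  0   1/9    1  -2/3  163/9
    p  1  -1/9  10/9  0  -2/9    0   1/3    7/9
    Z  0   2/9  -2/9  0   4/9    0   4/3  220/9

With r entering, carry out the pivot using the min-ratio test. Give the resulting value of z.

123/5

Ratio test on column r — row 1: entry -7/9 ≤ 0; row 2: entry -5/9 ≤ 0; row 3: (7/9)/(10/9) = 7/10. Minimum is 7/10 at row 3 (p leaves); pivot element 10/9.
Pivot on row 3; the Z-row RHS becomes 220/9 − (-2/9)·(7/10) = 123/5.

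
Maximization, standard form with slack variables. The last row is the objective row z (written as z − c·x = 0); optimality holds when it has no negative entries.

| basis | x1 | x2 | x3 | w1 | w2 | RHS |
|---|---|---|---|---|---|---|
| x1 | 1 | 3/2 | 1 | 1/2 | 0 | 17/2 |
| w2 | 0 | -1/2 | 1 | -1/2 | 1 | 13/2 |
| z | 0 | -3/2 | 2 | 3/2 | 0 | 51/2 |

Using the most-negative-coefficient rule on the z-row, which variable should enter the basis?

x2

Negative z-row entries: x2: -3/2.
The most negative is -3/2 in column x2, so x2 enters.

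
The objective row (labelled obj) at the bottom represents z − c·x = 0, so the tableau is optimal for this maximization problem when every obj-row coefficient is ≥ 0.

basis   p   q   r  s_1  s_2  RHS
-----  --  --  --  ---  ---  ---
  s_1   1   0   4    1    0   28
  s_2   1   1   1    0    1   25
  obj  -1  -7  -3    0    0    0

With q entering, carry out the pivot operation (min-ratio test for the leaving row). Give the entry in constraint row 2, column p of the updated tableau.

1

Ratio test on column q — row 1: entry 0 ≤ 0; row 2: 25/1 = 25. Minimum is 25 at row 2 (s_2 leaves); pivot element 1.
Divide row 2 by 1; eliminate column q from the other rows.
In the new row 2, the p entry is the old entry divided by the pivot: 1/1 = 1.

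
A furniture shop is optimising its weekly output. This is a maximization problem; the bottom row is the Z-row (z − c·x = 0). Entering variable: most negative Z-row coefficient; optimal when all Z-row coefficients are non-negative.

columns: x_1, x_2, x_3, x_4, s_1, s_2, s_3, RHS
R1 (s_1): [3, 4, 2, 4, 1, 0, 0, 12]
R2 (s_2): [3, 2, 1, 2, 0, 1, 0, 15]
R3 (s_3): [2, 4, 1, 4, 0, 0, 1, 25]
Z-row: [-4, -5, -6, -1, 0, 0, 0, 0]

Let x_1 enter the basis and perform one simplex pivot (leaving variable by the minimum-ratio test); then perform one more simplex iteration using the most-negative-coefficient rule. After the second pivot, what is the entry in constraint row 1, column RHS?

Ratio test on column x_1 — row 1: 12/3 = 4; row 2: 15/3 = 5; row 3: 25/2 = 25/2. Minimum is 4 at row 1 (s_1 leaves); pivot element 3.
Divide row 1 by 3; eliminate column x_1 from the other rows.
Second iteration: most negative Z-row entry is -10/3 in column x_3, so x_3 enters.
Ratio test on column x_3 — row 1: 4/(2/3) = 6; row 2: entry -1 ≤ 0; row 3: entry -1/3 ≤ 0. Minimum is 6 at row 1 (x_1 leaves); pivot element 2/3.
Divide row 1 by 2/3; eliminate column x_3 from the other rows.
After both pivots, the entry at constraint row 1, column RHS is 6.

6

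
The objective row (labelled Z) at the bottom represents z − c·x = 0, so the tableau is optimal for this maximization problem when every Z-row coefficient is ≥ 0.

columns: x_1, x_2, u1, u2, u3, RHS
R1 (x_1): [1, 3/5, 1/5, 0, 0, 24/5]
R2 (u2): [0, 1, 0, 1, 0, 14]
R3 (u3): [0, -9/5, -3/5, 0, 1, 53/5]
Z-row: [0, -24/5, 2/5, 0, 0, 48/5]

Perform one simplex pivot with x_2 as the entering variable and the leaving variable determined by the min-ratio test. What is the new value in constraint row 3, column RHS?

25

Ratio test on column x_2 — row 1: (24/5)/(3/5) = 8; row 2: 14/1 = 14; row 3: entry -9/5 ≤ 0. Minimum is 8 at row 1 (x_1 leaves); pivot element 3/5.
Divide row 1 by 3/5; eliminate column x_2 from the other rows.
Row 3 update in column RHS: 53/5 − (-9/5)·8 = 25.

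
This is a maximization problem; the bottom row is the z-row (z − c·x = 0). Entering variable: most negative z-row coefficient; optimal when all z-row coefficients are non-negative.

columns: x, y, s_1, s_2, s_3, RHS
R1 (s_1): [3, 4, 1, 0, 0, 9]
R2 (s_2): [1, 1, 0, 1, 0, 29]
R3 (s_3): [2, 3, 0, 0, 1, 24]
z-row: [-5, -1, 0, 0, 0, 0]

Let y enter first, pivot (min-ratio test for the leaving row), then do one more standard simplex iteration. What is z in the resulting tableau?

Ratio test on column y — row 1: 9/4 = 9/4; row 2: 29/1 = 29; row 3: 24/3 = 8. Minimum is 9/4 at row 1 (s_1 leaves); pivot element 4.
Pivot on row 1; the z-row RHS becomes 0 − (-1)·(9/4) = 9/4.
Next entering variable (most negative z-row entry -17/4): x.
Ratio test on column x — row 1: (9/4)/(3/4) = 3; row 2: (107/4)/(1/4) = 107; row 3: entry -1/4 ≤ 0. Minimum is 3 at row 1 (y leaves); pivot element 3/4.
After the second pivot the z-row RHS is 9/4 − (-17/4)·3 = 15.

15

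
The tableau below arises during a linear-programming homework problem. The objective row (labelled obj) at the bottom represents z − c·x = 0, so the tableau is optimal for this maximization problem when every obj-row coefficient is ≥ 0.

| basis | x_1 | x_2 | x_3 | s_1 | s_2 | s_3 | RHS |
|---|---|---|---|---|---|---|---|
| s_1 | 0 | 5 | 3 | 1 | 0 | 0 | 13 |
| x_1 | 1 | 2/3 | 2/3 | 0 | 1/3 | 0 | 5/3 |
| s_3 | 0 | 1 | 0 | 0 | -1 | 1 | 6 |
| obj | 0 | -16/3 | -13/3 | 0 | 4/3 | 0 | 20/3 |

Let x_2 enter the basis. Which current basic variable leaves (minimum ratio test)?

x_1

Column x_2 entries and ratios — s_1: 13/5 = 13/5; x_1: (5/3)/(2/3) = 5/2; s_3: 6/1 = 6.
Smallest ratio is 5/2 in the row of x_1, so x_1 leaves.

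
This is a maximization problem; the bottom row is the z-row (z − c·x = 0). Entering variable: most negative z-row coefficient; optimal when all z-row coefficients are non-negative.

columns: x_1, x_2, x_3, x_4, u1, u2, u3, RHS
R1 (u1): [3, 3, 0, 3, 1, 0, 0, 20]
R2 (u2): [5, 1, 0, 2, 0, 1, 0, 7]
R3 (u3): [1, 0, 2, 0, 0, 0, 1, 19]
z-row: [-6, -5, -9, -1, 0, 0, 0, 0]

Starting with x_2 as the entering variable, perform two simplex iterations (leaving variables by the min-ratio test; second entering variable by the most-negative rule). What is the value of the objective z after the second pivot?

713/6

Ratio test on column x_2 — row 1: 20/3 = 20/3; row 2: 7/1 = 7; row 3: entry 0 ≤ 0. Minimum is 20/3 at row 1 (u1 leaves); pivot element 3.
Pivot on row 1; the z-row RHS becomes 0 − (-5)·(20/3) = 100/3.
Next entering variable (most negative z-row entry -9): x_3.
Ratio test on column x_3 — row 1: entry 0 ≤ 0; row 2: entry 0 ≤ 0; row 3: 19/2 = 19/2. Minimum is 19/2 at row 3 (u3 leaves); pivot element 2.
After the second pivot the z-row RHS is 100/3 − (-9)·(19/2) = 713/6.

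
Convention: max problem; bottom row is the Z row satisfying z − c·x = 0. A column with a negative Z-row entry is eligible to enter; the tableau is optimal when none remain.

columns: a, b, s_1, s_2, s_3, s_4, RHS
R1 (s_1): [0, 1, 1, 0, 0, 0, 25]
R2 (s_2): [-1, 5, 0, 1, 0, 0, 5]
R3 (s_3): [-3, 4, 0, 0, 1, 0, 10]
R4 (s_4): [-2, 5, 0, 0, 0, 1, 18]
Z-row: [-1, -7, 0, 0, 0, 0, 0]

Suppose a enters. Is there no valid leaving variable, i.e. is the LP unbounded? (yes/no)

Every constraint-row entry in column a is ≤ 0, so increasing a is unbounded.

yes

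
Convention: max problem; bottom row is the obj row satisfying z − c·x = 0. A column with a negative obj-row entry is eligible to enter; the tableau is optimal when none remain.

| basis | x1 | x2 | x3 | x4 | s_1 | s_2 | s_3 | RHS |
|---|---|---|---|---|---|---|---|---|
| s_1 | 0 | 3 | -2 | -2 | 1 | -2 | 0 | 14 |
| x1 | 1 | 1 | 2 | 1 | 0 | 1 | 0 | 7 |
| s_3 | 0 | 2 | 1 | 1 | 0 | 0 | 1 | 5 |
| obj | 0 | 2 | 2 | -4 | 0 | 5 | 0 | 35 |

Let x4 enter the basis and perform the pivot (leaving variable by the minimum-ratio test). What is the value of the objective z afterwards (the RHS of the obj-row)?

Ratio test on column x4 — row 1: entry -2 ≤ 0; row 2: 7/1 = 7; row 3: 5/1 = 5. Minimum is 5 at row 3 (s_3 leaves); pivot element 1.
Pivot on row 3; the obj-row RHS becomes 35 − (-4)·5 = 55.

55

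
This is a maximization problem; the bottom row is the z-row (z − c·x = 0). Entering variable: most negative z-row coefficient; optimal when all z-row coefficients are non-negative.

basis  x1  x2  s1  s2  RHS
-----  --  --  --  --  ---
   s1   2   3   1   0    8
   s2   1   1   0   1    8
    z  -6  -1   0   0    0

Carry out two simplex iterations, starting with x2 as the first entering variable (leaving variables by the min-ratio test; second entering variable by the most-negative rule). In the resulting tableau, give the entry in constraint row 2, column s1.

-1/2

Ratio test on column x2 — row 1: 8/3 = 8/3; row 2: 8/1 = 8. Minimum is 8/3 at row 1 (s1 leaves); pivot element 3.
Divide row 1 by 3; eliminate column x2 from the other rows.
Second iteration: most negative z-row entry is -16/3 in column x1, so x1 enters.
Ratio test on column x1 — row 1: (8/3)/(2/3) = 4; row 2: (16/3)/(1/3) = 16. Minimum is 4 at row 1 (x2 leaves); pivot element 2/3.
Divide row 1 by 2/3; eliminate column x1 from the other rows.
After both pivots, the entry at constraint row 2, column s1 is -1/2.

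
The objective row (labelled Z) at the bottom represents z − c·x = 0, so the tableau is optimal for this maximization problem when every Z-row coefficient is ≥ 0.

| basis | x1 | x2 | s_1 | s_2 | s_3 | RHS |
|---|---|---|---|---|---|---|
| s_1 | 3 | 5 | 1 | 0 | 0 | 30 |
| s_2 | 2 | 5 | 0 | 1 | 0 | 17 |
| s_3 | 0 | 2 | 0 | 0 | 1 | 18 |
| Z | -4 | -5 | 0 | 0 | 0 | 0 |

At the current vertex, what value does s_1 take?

30

s_1 is basic (row 1); its value is the RHS of that row, 30.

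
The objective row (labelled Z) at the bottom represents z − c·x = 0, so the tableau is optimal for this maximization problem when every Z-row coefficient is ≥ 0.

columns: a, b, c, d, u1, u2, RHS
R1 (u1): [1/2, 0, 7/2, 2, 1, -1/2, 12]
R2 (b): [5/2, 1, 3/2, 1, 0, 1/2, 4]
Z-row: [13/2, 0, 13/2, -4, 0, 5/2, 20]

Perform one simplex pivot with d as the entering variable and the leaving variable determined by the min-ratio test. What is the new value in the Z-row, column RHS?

36

Ratio test on column d — row 1: 12/2 = 6; row 2: 4/1 = 4. Minimum is 4 at row 2 (b leaves); pivot element 1.
Divide row 2 by 1; eliminate column d from the other rows.
Z-row update in column RHS: 20 − (-4)·4 = 36.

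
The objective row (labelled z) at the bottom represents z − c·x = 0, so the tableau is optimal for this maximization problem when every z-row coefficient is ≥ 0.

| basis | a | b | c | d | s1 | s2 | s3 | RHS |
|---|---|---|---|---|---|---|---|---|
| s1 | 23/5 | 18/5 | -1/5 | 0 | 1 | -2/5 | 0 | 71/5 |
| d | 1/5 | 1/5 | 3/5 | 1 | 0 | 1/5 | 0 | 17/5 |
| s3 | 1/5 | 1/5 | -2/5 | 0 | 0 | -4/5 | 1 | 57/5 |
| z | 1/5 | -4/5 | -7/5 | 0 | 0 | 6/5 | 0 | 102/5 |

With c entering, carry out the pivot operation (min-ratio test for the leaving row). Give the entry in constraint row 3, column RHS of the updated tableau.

41/3

Ratio test on column c — row 1: entry -1/5 ≤ 0; row 2: (17/5)/(3/5) = 17/3; row 3: entry -2/5 ≤ 0. Minimum is 17/3 at row 2 (d leaves); pivot element 3/5.
Divide row 2 by 3/5; eliminate column c from the other rows.
Row 3 update in column RHS: 57/5 − (-2/5)·(17/3) = 41/3.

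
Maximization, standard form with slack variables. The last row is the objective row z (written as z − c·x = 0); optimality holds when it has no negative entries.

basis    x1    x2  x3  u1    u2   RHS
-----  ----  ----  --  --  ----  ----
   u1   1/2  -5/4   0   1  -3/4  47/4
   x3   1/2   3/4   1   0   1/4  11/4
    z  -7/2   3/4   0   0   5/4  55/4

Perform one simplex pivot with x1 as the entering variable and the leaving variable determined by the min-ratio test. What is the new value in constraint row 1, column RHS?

9

Ratio test on column x1 — row 1: (47/4)/(1/2) = 47/2; row 2: (11/4)/(1/2) = 11/2. Minimum is 11/2 at row 2 (x3 leaves); pivot element 1/2.
Divide row 2 by 1/2; eliminate column x1 from the other rows.
Row 1 update in column RHS: 47/4 − (1/2)·(11/2) = 9.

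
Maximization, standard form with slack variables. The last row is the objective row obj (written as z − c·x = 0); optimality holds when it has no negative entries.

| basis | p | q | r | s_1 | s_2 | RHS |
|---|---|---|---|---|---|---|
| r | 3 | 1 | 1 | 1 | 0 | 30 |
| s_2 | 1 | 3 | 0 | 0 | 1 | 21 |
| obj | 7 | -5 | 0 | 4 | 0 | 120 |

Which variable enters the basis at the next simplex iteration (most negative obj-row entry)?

q

Negative obj-row entries: q: -5.
The most negative is -5 in column q, so q enters.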